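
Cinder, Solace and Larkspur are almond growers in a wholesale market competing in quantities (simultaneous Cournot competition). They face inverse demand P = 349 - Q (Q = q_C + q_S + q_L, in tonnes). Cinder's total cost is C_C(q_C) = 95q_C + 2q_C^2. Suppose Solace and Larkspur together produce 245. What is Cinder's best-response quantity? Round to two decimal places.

1.50

With rivals' combined output fixed at 245, Cinder's profit is π_C = (349 - 245 - q_C)q_C - (95q_C + 2q_C²) = (104 - q_C)q_C - (95q_C + 2q_C²).
∂π_C/∂q_C = 9 - 6q_C = 0, so q_C = 3/2.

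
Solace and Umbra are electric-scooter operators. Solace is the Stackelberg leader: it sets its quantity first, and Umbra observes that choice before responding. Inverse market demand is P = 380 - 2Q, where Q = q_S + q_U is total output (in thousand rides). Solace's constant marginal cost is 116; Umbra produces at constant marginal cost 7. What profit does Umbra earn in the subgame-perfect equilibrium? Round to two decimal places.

10915.03

Solve by backward induction. Given q_S, the follower Umbra maximises π_U = (380 - 2q_S - 2q_U)q_U - 7q_U.
Follower FOC: 373 - 2q_S - 4q_U = 0, so q_U(q_S) = (373 - 2q_S)/4.
The leader anticipates this reaction. Substituting into P = 380 - 2Q gives P = 387/2 - q_S, so π_S = (387/2 - q_S)q_S - 116q_S.
Leader FOC: 155/2 - 2q_S = 0, so q_S = 155/4.
Then q_U = (373 - 2·(155/4))/4 = 591/8.
Price P = 380 - 2·(901/8) = 619/4.
Umbra's profit: (619/4 - 7)·(591/8) = 10915.0313.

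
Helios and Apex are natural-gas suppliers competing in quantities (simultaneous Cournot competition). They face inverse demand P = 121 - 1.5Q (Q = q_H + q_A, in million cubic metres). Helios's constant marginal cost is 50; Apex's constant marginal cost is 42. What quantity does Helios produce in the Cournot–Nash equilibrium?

Helios's profit: π_H = (121 - 1.5Q)q_H - (50q_H). Setting ∂π_H/∂q_H = 0: 71 - 3q_H - (3/2)(q_A) = 0.
Apex's first-order condition: 79 - 3q_A - (3/2)(q_H) = 0.
So q_H = (71 - (3/2)q_A)/3 and q_A = (79 - (3/2)q_H)/3.
Substituting one into the other gives q_H = 14 and q_A = 58/3.

14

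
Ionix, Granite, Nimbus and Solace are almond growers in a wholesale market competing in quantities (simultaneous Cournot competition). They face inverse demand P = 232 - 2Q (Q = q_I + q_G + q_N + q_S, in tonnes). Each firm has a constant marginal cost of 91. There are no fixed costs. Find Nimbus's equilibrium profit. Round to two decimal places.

397.62

A representative firm's profit is π_i = q_i(232 - 2Q) - 91q_i.
First-order condition (treating rivals' output as given): 141 - 4q_i - 2·Σ_{j≠i} q_j = 0.
By symmetry each firm produces the same amount; substituting Σ_{j≠i} q_j = 3q_i yields q_i = 141/10.
Price P = 232 - 2·(282/5) = 596/5.
Nimbus's profit: (596/5 - 91)·(141/10) = 397.6200.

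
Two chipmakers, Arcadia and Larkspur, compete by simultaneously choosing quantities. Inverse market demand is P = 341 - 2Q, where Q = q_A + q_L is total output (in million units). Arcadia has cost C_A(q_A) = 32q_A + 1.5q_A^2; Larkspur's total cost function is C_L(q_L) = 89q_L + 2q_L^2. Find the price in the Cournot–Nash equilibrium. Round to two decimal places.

221.23

Arcadia's profit: π_A = (341 - 2Q)q_A - (32q_A + (3/2)q_A²). Setting ∂π_A/∂q_A = 0: 309 - 7q_A - 2(q_L) = 0.
Larkspur's profit: π_L = (341 - 2Q)q_L - (89q_L + 2q_L²). Setting ∂π_L/∂q_L = 0: 252 - 8q_L - 2(q_A) = 0.
Best responses: q_A = (309 - 2q_L)/7, q_L = (252 - 2q_A)/8.
Solving the pair: q_A = 492/13, q_L = 573/26.
Total output Q = 1557/26, so price P = 341 - 2·(1557/26) = 221.2308.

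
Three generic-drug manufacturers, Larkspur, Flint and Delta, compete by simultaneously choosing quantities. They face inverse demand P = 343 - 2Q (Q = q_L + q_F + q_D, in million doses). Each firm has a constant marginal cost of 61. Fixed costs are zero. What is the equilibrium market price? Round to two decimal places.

A representative firm's profit is π_i = q_i(343 - 2Q) - 61q_i.
Setting ∂π_i/∂q_i = 0 with rivals' quantities fixed: 282 - 4q_i - 2·Σ_{j≠i} q_j = 0.
With identical firms every q_j equals q_i, so Σ_{j≠i} q_j = 2q_i and 282 = 8q_i, giving q_i = 141/4.
Total output Q = 423/4, so price P = 343 - 2·(423/4) = 263/2.

131.50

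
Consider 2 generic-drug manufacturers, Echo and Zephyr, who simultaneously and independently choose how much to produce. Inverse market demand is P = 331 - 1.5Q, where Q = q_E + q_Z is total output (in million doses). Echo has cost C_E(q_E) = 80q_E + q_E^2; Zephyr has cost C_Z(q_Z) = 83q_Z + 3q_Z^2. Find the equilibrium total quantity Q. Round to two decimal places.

Echo's profit: π_E = (331 - 1.5Q)q_E - (80q_E + q_E²). Setting ∂π_E/∂q_E = 0: 251 - 5q_E - (3/2)(q_Z) = 0.
Zephyr's profit: π_Z = (331 - 1.5Q)q_Z - (83q_Z + 3q_Z²). Setting ∂π_Z/∂q_Z = 0: 248 - 9q_Z - (3/2)(q_E) = 0.
So q_E = (251 - (3/2)q_Z)/5 and q_Z = (248 - (3/2)q_E)/9.
Substituting one into the other gives q_E = 44.1404 and q_Z = 20.1988.
Total output Q = 44.1404 + 20.1988 = 64.3392.

64.34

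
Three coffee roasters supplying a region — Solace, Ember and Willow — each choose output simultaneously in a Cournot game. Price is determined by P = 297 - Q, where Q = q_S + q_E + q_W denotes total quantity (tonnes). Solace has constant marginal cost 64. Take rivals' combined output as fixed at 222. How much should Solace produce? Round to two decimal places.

With rivals' combined output fixed at 222, Solace's profit is π_S = (297 - 222 - q_S)q_S - (64q_S) = (75 - q_S)q_S - (64q_S).
∂π_S/∂q_S = 11 - 2q_S = 0, so q_S = 11/2.

5.50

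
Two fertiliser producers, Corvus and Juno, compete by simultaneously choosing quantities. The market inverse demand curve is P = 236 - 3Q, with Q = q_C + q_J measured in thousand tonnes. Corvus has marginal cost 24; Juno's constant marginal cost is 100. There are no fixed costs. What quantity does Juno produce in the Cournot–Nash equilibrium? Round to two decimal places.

Corvus's profit: π_C = (236 - 3Q)q_C - (24q_C). Setting ∂π_C/∂q_C = 0: 212 - 6q_C - 3(q_J) = 0.
Juno's first-order condition: 136 - 6q_J - 3(q_C) = 0.
So q_C = (212 - 3q_J)/6 and q_J = (136 - 3q_C)/6.
Solving the pair: q_C = 32, q_J = 20/3.

6.67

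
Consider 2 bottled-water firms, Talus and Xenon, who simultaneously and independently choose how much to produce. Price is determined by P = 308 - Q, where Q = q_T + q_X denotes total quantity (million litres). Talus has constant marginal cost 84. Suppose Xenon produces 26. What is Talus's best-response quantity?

99

With the rival's output fixed at 26, Talus's profit is π_T = (308 - 26 - q_T)q_T - (84q_T) = (282 - q_T)q_T - (84q_T).
∂π_T/∂q_T = 198 - 2q_T = 0, so q_T = 99.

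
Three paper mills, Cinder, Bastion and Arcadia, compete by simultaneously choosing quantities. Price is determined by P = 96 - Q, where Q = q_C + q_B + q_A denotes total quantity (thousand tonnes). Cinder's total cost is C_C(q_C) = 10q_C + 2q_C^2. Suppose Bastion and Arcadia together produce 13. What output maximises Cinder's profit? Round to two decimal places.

12.17

With rivals' combined output fixed at 13, Cinder's profit is π_C = (96 - 13 - q_C)q_C - (10q_C + 2q_C²) = (83 - q_C)q_C - (10q_C + 2q_C²).
∂π_C/∂q_C = 73 - 6q_C = 0, so q_C = 73/6.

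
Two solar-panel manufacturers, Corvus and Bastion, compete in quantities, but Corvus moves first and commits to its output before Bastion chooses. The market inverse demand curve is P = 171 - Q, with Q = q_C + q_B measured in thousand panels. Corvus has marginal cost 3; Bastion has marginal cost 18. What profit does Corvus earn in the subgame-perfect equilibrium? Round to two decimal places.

The follower Bastion best-responds to any q_C: π_B = (171 - Q)q_B - 18q_B.
Setting the follower's marginal profit to zero, 153 - q_C - 2q_B = 0, i.e. q_B = (153 - q_C)/2.
The leader anticipates this reaction. Substituting into P = 171 - Q gives P = 189/2 - (1/2)q_C, so π_C = (189/2 - (1/2)q_C)q_C - 3q_C.
Leader FOC: 183/2 - q_C = 0, so q_C = 183/2.
Then q_B = (153 - 183/2)/2 = 123/4.
Price P = 171 - 489/4 = 195/4.
Corvus's profit: (195/4 - 3)·(183/2) = 4186.1250.

4186.13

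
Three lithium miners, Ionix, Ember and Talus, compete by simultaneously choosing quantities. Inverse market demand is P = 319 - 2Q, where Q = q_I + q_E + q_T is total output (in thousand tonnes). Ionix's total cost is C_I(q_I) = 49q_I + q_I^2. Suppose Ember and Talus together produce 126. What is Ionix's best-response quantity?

With rivals' combined output fixed at 126, Ionix's profit is π_I = (319 - 2·126 - 2q_I)q_I - (49q_I + q_I²) = (67 - 2q_I)q_I - (49q_I + q_I²).
∂π_I/∂q_I = 18 - 6q_I = 0, so q_I = 3.

3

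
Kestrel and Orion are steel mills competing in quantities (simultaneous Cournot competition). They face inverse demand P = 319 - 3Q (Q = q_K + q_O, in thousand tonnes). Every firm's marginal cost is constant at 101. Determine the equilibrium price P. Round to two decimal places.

Each firm earns π_i = (319 - 3Q)q_i - 101q_i.
Setting ∂π_i/∂q_i = 0 with rivals' quantities fixed: 218 - 6q_i - 3q_j = 0.
By symmetry each firm produces the same amount; substituting q_j = q_i yields q_i = 218/9.
Total output Q = 436/9, so price P = 319 - 3·(436/9) = 521/3.

173.67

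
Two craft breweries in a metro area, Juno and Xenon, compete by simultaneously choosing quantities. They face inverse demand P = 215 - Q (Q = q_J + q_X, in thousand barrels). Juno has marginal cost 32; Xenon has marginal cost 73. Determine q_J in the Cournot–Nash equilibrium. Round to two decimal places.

74.67

Juno's profit: π_J = (215 - Q)q_J - (32q_J). Setting ∂π_J/∂q_J = 0: 183 - 2q_J - (q_X) = 0.
Xenon's first-order condition: 142 - 2q_X - (q_J) = 0.
Best responses: q_J = (183 - q_X)/2, q_X = (142 - q_J)/2.
Substituting one into the other gives q_J = 224/3 and q_X = 101/3.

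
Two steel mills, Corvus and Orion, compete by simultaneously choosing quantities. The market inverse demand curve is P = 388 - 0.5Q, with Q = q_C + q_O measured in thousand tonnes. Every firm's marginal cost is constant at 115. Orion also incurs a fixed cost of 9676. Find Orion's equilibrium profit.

6886

A representative firm's profit is π_i = q_i(388 - 0.5Q) - 115q_i.
Setting ∂π_i/∂q_i = 0 with rivals' quantities fixed: 273 - q_i - (1/2)q_j = 0.
By symmetry each firm produces the same amount; substituting q_j = q_i yields q_i = 273/(3/2) = 182.
Price P = 388 - (1/2)·364 = 206.
Orion's profit: (206 - 115)·182 - 9676 = 6886.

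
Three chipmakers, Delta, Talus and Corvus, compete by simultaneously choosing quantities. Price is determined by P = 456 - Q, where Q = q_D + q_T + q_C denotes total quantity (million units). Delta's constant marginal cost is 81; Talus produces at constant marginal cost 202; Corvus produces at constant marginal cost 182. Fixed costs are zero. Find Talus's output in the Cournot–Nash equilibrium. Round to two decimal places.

Delta's profit: π_D = (456 - Q)q_D - (81q_D). Setting ∂π_D/∂q_D = 0: 375 - 2q_D - (q_T + q_C) = 0.
Talus's first-order condition: 254 - 2q_T - (q_D + q_C) = 0.
Corvus's first-order condition: 274 - 2q_C - (q_D + q_T) = 0.
Adding the 3 first-order conditions: 903 − 4Q = 0, so Q = 903/4.
Back-substituting: q_D = (375 − 903/4) = 597/4, q_T = (254 − 903/4) = 113/4, q_C = (274 − 903/4) = 193/4.

28.25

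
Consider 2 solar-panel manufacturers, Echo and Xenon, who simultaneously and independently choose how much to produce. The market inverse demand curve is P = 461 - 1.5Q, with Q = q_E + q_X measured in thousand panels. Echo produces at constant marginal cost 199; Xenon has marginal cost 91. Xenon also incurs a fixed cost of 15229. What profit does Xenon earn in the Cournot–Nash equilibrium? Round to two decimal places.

1695.74

Echo's profit: π_E = (461 - 1.5Q)q_E - (199q_E). Setting ∂π_E/∂q_E = 0: 262 - 3q_E - (3/2)(q_X) = 0.
Xenon's first-order condition: 370 - 3q_X - (3/2)(q_E) = 0.
Rearranging gives the reaction functions q_E = (262 - (3/2)q_X)/3 and q_X = (370 - (3/2)q_E)/3.
Solving the pair: q_E = 308/9, q_X = 956/9.
Price P = 461 - (3/2)·(1264/9) = 751/3.
Xenon's profit: (751/3 - 91)·(956/9) - 15229 = 1695.7407.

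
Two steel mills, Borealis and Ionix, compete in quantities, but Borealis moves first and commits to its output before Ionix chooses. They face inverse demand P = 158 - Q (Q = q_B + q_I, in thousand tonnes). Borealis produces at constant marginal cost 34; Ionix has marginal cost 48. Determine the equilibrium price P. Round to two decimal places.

The follower Ionix best-responds to any q_B: π_I = (158 - Q)q_I - 48q_I.
Follower FOC: 110 - q_B - 2q_I = 0, so q_I(q_B) = (110 - q_B)/2.
The leader anticipates this reaction. Substituting into P = 158 - Q gives P = 103 - (1/2)q_B, so π_B = (103 - (1/2)q_B)q_B - 34q_B.
Maximising: ∂π_B/∂q_B = 69 - q_B = 0, giving q_B = 69.
Then q_I = (110 - 69)/2 = 41/2.
Total output Q = 179/2, so price P = 158 - 179/2 = 137/2.

68.50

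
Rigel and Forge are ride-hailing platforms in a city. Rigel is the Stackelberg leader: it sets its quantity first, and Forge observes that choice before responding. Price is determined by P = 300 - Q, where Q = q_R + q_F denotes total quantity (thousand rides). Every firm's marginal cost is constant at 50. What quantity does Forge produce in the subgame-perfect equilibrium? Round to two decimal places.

The follower Forge best-responds to any q_R: π_F = (300 - Q)q_F - 50q_F.
∂π_F/∂q_F = 250 - q_R - 2q_F = 0 gives the reaction function q_F = (250 - q_R)/2.
The leader anticipates this reaction. Substituting into P = 300 - Q gives P = 175 - (1/2)q_R, so π_R = (175 - (1/2)q_R)q_R - 50q_R.
Maximising: ∂π_R/∂q_R = 125 - q_R = 0, giving q_R = 125.
Then q_F = (250 - 125)/2 = 125/2.

62.50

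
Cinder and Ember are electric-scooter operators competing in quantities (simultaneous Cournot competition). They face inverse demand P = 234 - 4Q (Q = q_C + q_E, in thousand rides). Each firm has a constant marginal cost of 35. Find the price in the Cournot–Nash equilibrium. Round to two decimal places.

101.33

A representative firm's profit is π_i = q_i(234 - 4Q) - 35q_i.
Setting ∂π_i/∂q_i = 0 with rivals' quantities fixed: 199 - 8q_i - 4q_j = 0.
With identical firms every q_j equals q_i, so q_j = q_i and 199 = 12q_i, giving q_i = 199/12.
Total output Q = 199/6, so price P = 234 - 4·(199/6) = 304/3.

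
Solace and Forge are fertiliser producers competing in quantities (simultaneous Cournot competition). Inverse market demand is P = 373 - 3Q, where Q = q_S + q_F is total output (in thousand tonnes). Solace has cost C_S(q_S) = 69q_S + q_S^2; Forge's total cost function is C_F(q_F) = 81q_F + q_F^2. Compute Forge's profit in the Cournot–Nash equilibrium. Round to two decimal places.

Solace's profit: π_S = (373 - 3Q)q_S - (69q_S + q_S²). Setting ∂π_S/∂q_S = 0: 304 - 8q_S - 3(q_F) = 0.
Forge's first-order condition: 292 - 8q_F - 3(q_S) = 0.
Rearranging gives the reaction functions q_S = (304 - 3q_F)/8 and q_F = (292 - 3q_S)/8.
Substituting one into the other gives q_S = 1556/55 and q_F = 1424/55.
Price P = 373 - 3·(596/11) = 210.4545.
Forge's profit: 210.4545·(1424/55) - 81·(1424/55) - (1424/55)² = 2681.3567.

2681.36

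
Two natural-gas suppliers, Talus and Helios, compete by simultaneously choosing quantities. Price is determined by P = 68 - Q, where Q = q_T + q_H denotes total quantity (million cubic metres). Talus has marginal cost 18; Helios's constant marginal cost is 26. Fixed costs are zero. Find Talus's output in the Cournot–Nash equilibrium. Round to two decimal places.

Talus's profit: π_T = (68 - Q)q_T - (18q_T). Setting ∂π_T/∂q_T = 0: 50 - 2q_T - (q_H) = 0.
Helios's first-order condition: 42 - 2q_H - (q_T) = 0.
Best responses: q_T = (50 - q_H)/2, q_H = (42 - q_T)/2.
Solving the pair: q_T = 58/3, q_H = 34/3.

19.33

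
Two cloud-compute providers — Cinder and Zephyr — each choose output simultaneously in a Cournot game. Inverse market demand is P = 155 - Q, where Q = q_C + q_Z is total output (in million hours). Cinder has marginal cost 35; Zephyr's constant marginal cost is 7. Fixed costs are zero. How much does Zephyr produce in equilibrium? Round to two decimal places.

58.67

Cinder's profit: π_C = (155 - Q)q_C - (35q_C). Setting ∂π_C/∂q_C = 0: 120 - 2q_C - (q_Z) = 0.
Zephyr's profit: π_Z = (155 - Q)q_Z - (7q_Z). Setting ∂π_Z/∂q_Z = 0: 148 - 2q_Z - (q_C) = 0.
Rearranging gives the reaction functions q_C = (120 - q_Z)/2 and q_Z = (148 - q_C)/2.
Solving the pair: q_C = 92/3, q_Z = 176/3.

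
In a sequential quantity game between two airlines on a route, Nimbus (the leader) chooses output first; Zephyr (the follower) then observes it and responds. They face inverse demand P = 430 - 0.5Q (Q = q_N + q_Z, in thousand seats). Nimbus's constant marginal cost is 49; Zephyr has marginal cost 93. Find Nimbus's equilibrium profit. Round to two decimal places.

45156.25

Solve by backward induction. Given q_N, the follower Zephyr maximises π_Z = (430 - (1/2)q_N - (1/2)q_Z)q_Z - 93q_Z.
Follower FOC: 337 - (1/2)q_N - q_Z = 0, so q_Z(q_N) = (337 - (1/2)q_N).
The leader anticipates this reaction. Substituting into P = 430 - 0.5Q gives P = 523/2 - (1/4)q_N, so π_N = (523/2 - (1/4)q_N)q_N - 49q_N.
Maximising: ∂π_N/∂q_N = 425/2 - (1/2)q_N = 0, giving q_N = 425.
Then q_Z = (337 - (1/2)·425) = 249/2.
Price P = 430 - (1/2)·(1099/2) = 621/4.
Nimbus's profit: (621/4 - 49)·425 = 45156.2500.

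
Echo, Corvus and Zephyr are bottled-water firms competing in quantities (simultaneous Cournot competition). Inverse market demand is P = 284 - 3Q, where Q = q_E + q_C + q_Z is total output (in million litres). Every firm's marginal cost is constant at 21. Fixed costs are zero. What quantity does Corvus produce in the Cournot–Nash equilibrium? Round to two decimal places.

21.92

Each firm earns π_i = (284 - 3Q)q_i - 21q_i.
Setting ∂π_i/∂q_i = 0 with rivals' quantities fixed: 263 - 6q_i - 3·Σ_{j≠i} q_j = 0.
With identical firms every q_j equals q_i, so Σ_{j≠i} q_j = 2q_i and 263 = 12q_i, giving q_i = 263/12.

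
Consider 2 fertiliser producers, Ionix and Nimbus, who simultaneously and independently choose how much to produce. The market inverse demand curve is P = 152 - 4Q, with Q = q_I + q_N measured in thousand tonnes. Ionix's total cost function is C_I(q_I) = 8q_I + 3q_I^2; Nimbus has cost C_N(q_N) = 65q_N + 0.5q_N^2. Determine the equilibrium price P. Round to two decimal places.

94.18

Ionix's profit: π_I = (152 - 4Q)q_I - (8q_I + 3q_I²). Setting ∂π_I/∂q_I = 0: 144 - 14q_I - 4(q_N) = 0.
Nimbus's profit: π_N = (152 - 4Q)q_N - (65q_N + (1/2)q_N²). Setting ∂π_N/∂q_N = 0: 87 - 9q_N - 4(q_I) = 0.
Best responses: q_I = (144 - 4q_N)/14, q_N = (87 - 4q_I)/9.
Solving the pair: q_I = 474/55, q_N = 321/55.
Total output Q = 159/11, so price P = 152 - 4·(159/11) = 1036/11.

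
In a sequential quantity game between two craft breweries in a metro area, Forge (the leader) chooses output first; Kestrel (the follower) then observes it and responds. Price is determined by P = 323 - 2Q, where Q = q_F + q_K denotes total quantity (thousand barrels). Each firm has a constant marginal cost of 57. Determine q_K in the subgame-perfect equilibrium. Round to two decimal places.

33.25

The follower Kestrel best-responds to any q_F: π_K = (323 - 2Q)q_K - 57q_K.
Setting the follower's marginal profit to zero, 266 - 2q_F - 4q_K = 0, i.e. q_K = (266 - 2q_F)/4.
Forge substitutes q_K(q_F) into its own profit: π_F = q_F(323 - 2q_F - (266 - 2q_F)/2) - 57q_F = (190 - q_F)q_F - 57q_F.
Maximising: ∂π_F/∂q_F = 133 - 2q_F = 0, giving q_F = 133/2.
Then q_K = (266 - 2·(133/2))/4 = 133/4.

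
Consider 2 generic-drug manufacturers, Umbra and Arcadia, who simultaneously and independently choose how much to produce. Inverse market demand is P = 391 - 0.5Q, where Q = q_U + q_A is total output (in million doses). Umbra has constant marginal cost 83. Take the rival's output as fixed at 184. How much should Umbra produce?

216

With the rival's output fixed at 184, Umbra's profit is π_U = (391 - (1/2)·184 - (1/2)q_U)q_U - (83q_U) = (299 - (1/2)q_U)q_U - (83q_U).
∂π_U/∂q_U = 216 - q_U = 0, so q_U = 216.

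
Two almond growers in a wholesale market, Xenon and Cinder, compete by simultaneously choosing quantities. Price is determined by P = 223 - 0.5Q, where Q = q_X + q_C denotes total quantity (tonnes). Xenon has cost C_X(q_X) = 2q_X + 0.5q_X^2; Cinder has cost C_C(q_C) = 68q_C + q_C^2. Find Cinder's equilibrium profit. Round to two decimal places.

1805.68

Xenon's profit: π_X = (223 - 0.5Q)q_X - (2q_X + (1/2)q_X²). Setting ∂π_X/∂q_X = 0: 221 - 2q_X - (1/2)(q_C) = 0.
Cinder's profit: π_C = (223 - 0.5Q)q_C - (68q_C + q_C²). Setting ∂π_C/∂q_C = 0: 155 - 3q_C - (1/2)(q_X) = 0.
Best responses: q_X = (221 - (1/2)q_C)/2, q_C = (155 - (1/2)q_X)/3.
Substituting one into the other gives q_X = 101.8261 and q_C = 798/23.
Price P = 223 - (1/2)·136.5217 = 154.7391.
Cinder's profit: 154.7391·(798/23) - 68·(798/23) - (798/23)² = 1805.6824.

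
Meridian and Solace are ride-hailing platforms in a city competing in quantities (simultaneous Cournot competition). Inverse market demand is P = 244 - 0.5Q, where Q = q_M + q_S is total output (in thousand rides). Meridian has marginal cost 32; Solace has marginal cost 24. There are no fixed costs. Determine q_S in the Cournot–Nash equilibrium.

152

Meridian's profit: π_M = (244 - 0.5Q)q_M - (32q_M). Setting ∂π_M/∂q_M = 0: 212 - q_M - (1/2)(q_S) = 0.
Solace's profit: π_S = (244 - 0.5Q)q_S - (24q_S). Setting ∂π_S/∂q_S = 0: 220 - q_S - (1/2)(q_M) = 0.
Rearranging gives the reaction functions q_M = (212 - (1/2)q_S) and q_S = (220 - (1/2)q_M).
Substituting one into the other gives q_M = 136 and q_S = 152.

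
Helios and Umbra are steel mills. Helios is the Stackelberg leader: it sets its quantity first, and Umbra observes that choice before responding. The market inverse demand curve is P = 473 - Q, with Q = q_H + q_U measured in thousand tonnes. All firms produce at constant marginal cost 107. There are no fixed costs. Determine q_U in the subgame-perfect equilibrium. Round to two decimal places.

Solve by backward induction. Given q_H, the follower Umbra maximises π_U = (473 - q_H - q_U)q_U - 107q_U.
Setting the follower's marginal profit to zero, 366 - q_H - 2q_U = 0, i.e. q_U = (366 - q_H)/2.
Helios substitutes q_U(q_H) into its own profit: π_H = q_H(473 - q_H - (366 - q_H)/2) - 107q_H = (290 - (1/2)q_H)q_H - 107q_H.
The leader's first-order condition 183 - q_H = 0 yields q_H = 183.
Then q_U = (366 - 183)/2 = 183/2.

91.50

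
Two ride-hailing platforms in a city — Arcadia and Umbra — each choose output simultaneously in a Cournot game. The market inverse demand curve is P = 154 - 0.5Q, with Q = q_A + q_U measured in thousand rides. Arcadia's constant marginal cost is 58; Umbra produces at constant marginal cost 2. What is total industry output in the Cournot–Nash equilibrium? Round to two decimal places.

165.33

Arcadia's profit: π_A = (154 - 0.5Q)q_A - (58q_A). Setting ∂π_A/∂q_A = 0: 96 - q_A - (1/2)(q_U) = 0.
Umbra's first-order condition: 152 - q_U - (1/2)(q_A) = 0.
So q_A = (96 - (1/2)q_U) and q_U = (152 - (1/2)q_A).
Substituting one into the other gives q_A = 80/3 and q_U = 416/3.
Total output Q = 80/3 + 416/3 = 496/3.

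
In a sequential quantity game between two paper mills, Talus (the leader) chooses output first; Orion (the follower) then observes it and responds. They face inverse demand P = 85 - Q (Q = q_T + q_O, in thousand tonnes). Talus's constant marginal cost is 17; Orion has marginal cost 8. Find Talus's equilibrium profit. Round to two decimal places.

435.13

The follower Orion best-responds to any q_T: π_O = (85 - Q)q_O - 8q_O.
Follower FOC: 77 - q_T - 2q_O = 0, so q_O(q_T) = (77 - q_T)/2.
Talus substitutes q_O(q_T) into its own profit: π_T = q_T(85 - q_T - (77 - q_T)/2) - 17q_T = (93/2 - (1/2)q_T)q_T - 17q_T.
Leader FOC: 59/2 - q_T = 0, so q_T = 59/2.
Then q_O = (77 - 59/2)/2 = 95/4.
Price P = 85 - 213/4 = 127/4.
Talus's profit: (127/4 - 17)·(59/2) = 435.1250.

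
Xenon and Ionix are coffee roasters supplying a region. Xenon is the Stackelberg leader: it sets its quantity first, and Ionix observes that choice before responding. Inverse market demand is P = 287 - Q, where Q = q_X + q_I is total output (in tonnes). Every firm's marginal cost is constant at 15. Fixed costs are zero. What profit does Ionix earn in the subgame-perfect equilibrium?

Solve by backward induction. Given q_X, the follower Ionix maximises π_I = (287 - q_X - q_I)q_I - 15q_I.
Setting the follower's marginal profit to zero, 272 - q_X - 2q_I = 0, i.e. q_I = (272 - q_X)/2.
The leader anticipates this reaction. Substituting into P = 287 - Q gives P = 151 - (1/2)q_X, so π_X = (151 - (1/2)q_X)q_X - 15q_X.
Leader FOC: 136 - q_X = 0, so q_X = 136.
Then q_I = (272 - 136)/2 = 68.
Price P = 287 - 204 = 83.
Ionix's profit: (83 - 15)·68 = 4624.

4624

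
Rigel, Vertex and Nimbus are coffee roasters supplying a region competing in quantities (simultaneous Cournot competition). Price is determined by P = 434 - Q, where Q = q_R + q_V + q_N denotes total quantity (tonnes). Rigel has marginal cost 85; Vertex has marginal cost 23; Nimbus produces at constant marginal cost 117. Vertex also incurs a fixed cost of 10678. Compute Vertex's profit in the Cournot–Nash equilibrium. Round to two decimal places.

Rigel's profit: π_R = (434 - Q)q_R - (85q_R). Setting ∂π_R/∂q_R = 0: 349 - 2q_R - (q_V + q_N) = 0.
Vertex's profit: π_V = (434 - Q)q_V - (23q_V). Setting ∂π_V/∂q_V = 0: 411 - 2q_V - (q_R + q_N) = 0.
Nimbus's profit: π_N = (434 - Q)q_N - (117q_N). Setting ∂π_N/∂q_N = 0: 317 - 2q_N - (q_R + q_V) = 0.
Adding the 3 first-order conditions: 1077 − 4Q = 0, so Q = 1077/4.
Back-substituting: q_R = (349 − 1077/4) = 319/4, q_V = (411 − 1077/4) = 567/4, q_N = (317 − 1077/4) = 191/4.
Price P = 434 - 1077/4 = 659/4.
Vertex's profit: (659/4 - 23)·(567/4) - 10678 = 9415.0625.

9415.06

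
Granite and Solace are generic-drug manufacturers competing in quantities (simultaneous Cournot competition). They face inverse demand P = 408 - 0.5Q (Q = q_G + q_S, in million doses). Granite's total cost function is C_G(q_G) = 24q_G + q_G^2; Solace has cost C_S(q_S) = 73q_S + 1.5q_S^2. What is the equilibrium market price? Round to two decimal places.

Granite's profit: π_G = (408 - 0.5Q)q_G - (24q_G + q_G²). Setting ∂π_G/∂q_G = 0: 384 - 3q_G - (1/2)(q_S) = 0.
Solace's first-order condition: 335 - 4q_S - (1/2)(q_G) = 0.
Rearranging gives the reaction functions q_G = (384 - (1/2)q_S)/3 and q_S = (335 - (1/2)q_G)/4.
Substituting one into the other gives q_G = 116.4681 and q_S = 69.1915.
Total output Q = 185.6596, so price P = 408 - (1/2)·185.6596 = 315.1702.

315.17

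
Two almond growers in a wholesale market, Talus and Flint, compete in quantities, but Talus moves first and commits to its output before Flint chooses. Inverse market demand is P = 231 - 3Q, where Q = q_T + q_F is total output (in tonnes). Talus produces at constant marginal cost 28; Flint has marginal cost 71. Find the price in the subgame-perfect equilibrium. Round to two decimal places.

89.50

The follower Flint best-responds to any q_T: π_F = (231 - 3Q)q_F - 71q_F.
Setting the follower's marginal profit to zero, 160 - 3q_T - 6q_F = 0, i.e. q_F = (160 - 3q_T)/6.
Talus substitutes q_F(q_T) into its own profit: π_T = q_T(231 - 3q_T - (160 - 3q_T)/2) - 28q_T = (151 - (3/2)q_T)q_T - 28q_T.
Leader FOC: 123 - 3q_T = 0, so q_T = 41.
Then q_F = (160 - 3·41)/6 = 37/6.
Total output Q = 283/6, so price P = 231 - 3·(283/6) = 179/2.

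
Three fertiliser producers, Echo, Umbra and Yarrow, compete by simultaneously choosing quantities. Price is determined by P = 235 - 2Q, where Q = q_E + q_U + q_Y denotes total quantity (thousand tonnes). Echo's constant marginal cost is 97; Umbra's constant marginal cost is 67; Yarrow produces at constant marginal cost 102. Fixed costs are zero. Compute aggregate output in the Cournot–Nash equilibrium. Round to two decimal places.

Echo's profit: π_E = (235 - 2Q)q_E - (97q_E). Setting ∂π_E/∂q_E = 0: 138 - 4q_E - 2(q_U + q_Y) = 0.
Umbra's profit: π_U = (235 - 2Q)q_U - (67q_U). Setting ∂π_U/∂q_U = 0: 168 - 4q_U - 2(q_E + q_Y) = 0.
Yarrow's profit: π_Y = (235 - 2Q)q_Y - (102q_Y). Setting ∂π_Y/∂q_Y = 0: 133 - 4q_Y - 2(q_E + q_U) = 0.
Adding the 3 first-order conditions: 439 − 8Q = 0, so Q = 439/8.
Back-substituting: q_E = (138 − 439/4)/2 = 113/8, q_U = (168 − 439/4)/2 = 233/8, q_Y = (133 − 439/4)/2 = 93/8.
Total output Q = 113/8 + 233/8 + 93/8 = 439/8.

54.88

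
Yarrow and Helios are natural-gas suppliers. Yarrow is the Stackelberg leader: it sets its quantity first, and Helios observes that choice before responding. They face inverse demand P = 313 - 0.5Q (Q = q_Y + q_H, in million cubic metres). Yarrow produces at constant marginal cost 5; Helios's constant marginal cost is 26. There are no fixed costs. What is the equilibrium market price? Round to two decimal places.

87.25

Solve by backward induction. Given q_Y, the follower Helios maximises π_H = (313 - (1/2)q_Y - (1/2)q_H)q_H - 26q_H.
Setting the follower's marginal profit to zero, 287 - (1/2)q_Y - q_H = 0, i.e. q_H = (287 - (1/2)q_Y).
Yarrow substitutes q_H(q_Y) into its own profit: π_Y = q_Y(313 - (1/2)q_Y - (287 - (1/2)q_Y)/2) - 5q_Y = (339/2 - (1/4)q_Y)q_Y - 5q_Y.
Maximising: ∂π_Y/∂q_Y = 329/2 - (1/2)q_Y = 0, giving q_Y = 329.
Then q_H = (287 - (1/2)·329) = 245/2.
Total output Q = 903/2, so price P = 313 - (1/2)·(903/2) = 349/4.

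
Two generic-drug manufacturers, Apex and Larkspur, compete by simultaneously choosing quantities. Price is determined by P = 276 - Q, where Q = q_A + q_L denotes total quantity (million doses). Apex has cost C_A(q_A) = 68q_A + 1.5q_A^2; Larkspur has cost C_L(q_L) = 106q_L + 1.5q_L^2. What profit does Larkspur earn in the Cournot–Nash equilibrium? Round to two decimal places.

1788.91

Apex's profit: π_A = (276 - Q)q_A - (68q_A + (3/2)q_A²). Setting ∂π_A/∂q_A = 0: 208 - 5q_A - (q_L) = 0.
Larkspur's first-order condition: 170 - 5q_L - (q_A) = 0.
Rearranging gives the reaction functions q_A = (208 - q_L)/5 and q_L = (170 - q_A)/5.
Solving the pair: q_A = 145/4, q_L = 107/4.
Price P = 276 - 63 = 213.
Larkspur's profit: 213·(107/4) - 106·(107/4) - (3/2)(107/4)² = 1788.9063.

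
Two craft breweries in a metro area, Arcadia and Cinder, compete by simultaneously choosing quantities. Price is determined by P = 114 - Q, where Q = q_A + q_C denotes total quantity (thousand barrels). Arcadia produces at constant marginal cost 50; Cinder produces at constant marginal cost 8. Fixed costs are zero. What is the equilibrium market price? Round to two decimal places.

57.33

Arcadia's profit: π_A = (114 - Q)q_A - (50q_A). Setting ∂π_A/∂q_A = 0: 64 - 2q_A - (q_C) = 0.
Cinder's first-order condition: 106 - 2q_C - (q_A) = 0.
Best responses: q_A = (64 - q_C)/2, q_C = (106 - q_A)/2.
Substituting one into the other gives q_A = 22/3 and q_C = 148/3.
Total output Q = 170/3, so price P = 114 - 170/3 = 172/3.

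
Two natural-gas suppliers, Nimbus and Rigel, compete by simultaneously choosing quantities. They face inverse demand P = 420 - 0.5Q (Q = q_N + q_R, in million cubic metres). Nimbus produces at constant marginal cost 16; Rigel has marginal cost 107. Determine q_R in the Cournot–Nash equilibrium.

Nimbus's profit: π_N = (420 - 0.5Q)q_N - (16q_N). Setting ∂π_N/∂q_N = 0: 404 - q_N - (1/2)(q_R) = 0.
Rigel's profit: π_R = (420 - 0.5Q)q_R - (107q_R). Setting ∂π_R/∂q_R = 0: 313 - q_R - (1/2)(q_N) = 0.
Best responses: q_N = (404 - (1/2)q_R), q_R = (313 - (1/2)q_N).
Solving the pair: q_N = 330, q_R = 148.

148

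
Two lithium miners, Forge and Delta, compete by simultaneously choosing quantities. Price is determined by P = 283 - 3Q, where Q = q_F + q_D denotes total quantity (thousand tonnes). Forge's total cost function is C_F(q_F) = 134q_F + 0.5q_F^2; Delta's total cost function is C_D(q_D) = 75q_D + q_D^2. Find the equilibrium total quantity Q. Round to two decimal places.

33.55

Forge's profit: π_F = (283 - 3Q)q_F - (134q_F + (1/2)q_F²). Setting ∂π_F/∂q_F = 0: 149 - 7q_F - 3(q_D) = 0.
Delta's first-order condition: 208 - 8q_D - 3(q_F) = 0.
Best responses: q_F = (149 - 3q_D)/7, q_D = (208 - 3q_F)/8.
Solving the pair: q_F = 568/47, q_D = 1009/47.
Total output Q = 568/47 + 1009/47 = 1577/47.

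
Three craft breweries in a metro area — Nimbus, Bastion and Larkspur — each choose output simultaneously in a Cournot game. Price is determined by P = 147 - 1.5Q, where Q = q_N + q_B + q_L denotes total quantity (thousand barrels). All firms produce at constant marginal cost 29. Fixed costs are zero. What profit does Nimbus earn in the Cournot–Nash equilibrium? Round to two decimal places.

Each firm earns π_i = (147 - 1.5Q)q_i - 29q_i.
Setting ∂π_i/∂q_i = 0 with rivals' quantities fixed: 118 - 3q_i - (3/2)·Σ_{j≠i} q_j = 0.
By symmetry each firm produces the same amount; substituting Σ_{j≠i} q_j = 2q_i yields q_i = 118/6 = 59/3.
Price P = 147 - (3/2)·59 = 117/2.
Nimbus's profit: (117/2 - 29)·(59/3) = 580.1667.

580.17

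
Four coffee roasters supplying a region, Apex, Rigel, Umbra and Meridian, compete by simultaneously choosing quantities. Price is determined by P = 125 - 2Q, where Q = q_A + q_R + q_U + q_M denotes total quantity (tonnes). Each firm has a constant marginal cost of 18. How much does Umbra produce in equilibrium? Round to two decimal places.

A representative firm's profit is π_i = q_i(125 - 2Q) - 18q_i.
Setting ∂π_i/∂q_i = 0 with rivals' quantities fixed: 107 - 4q_i - 2·Σ_{j≠i} q_j = 0.
With identical firms every q_j equals q_i, so Σ_{j≠i} q_j = 3q_i and 107 = 10q_i, giving q_i = 107/10.

10.70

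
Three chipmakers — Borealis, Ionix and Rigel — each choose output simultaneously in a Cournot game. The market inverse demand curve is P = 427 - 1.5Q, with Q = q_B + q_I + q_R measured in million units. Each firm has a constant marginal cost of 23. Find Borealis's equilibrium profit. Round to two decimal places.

6800.67

A representative firm's profit is π_i = q_i(427 - 1.5Q) - 23q_i.
Setting ∂π_i/∂q_i = 0 with rivals' quantities fixed: 404 - 3q_i - (3/2)·Σ_{j≠i} q_j = 0.
With identical firms every q_j equals q_i, so Σ_{j≠i} q_j = 2q_i and 404 = 6q_i, giving q_i = 202/3.
Price P = 427 - (3/2)·202 = 124.
Borealis's profit: (124 - 23)·(202/3) = 6800.6667.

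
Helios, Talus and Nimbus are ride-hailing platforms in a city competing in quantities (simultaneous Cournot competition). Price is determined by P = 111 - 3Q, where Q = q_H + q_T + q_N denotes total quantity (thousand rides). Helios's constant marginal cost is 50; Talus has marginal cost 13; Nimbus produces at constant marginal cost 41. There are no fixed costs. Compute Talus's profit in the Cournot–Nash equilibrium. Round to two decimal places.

553.52

Helios's profit: π_H = (111 - 3Q)q_H - (50q_H). Setting ∂π_H/∂q_H = 0: 61 - 6q_H - 3(q_T + q_N) = 0.
Talus's profit: π_T = (111 - 3Q)q_T - (13q_T). Setting ∂π_T/∂q_T = 0: 98 - 6q_T - 3(q_H + q_N) = 0.
Nimbus's first-order condition: 70 - 6q_N - 3(q_H + q_T) = 0.
Summing all 3 equations gives 229 − 12Q = 0, hence Q = 229/12.
Back-substituting: q_H = (61 − 229/4)/3 = 5/4, q_T = (98 − 229/4)/3 = 163/12, q_N = (70 − 229/4)/3 = 17/4.
Price P = 111 - 3·(229/12) = 215/4.
Talus's profit: (215/4 - 13)·(163/12) = 553.5208.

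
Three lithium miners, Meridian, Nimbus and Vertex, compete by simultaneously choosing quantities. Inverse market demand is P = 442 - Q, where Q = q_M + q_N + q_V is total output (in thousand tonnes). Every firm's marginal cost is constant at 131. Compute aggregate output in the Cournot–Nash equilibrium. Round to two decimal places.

Each firm earns π_i = (442 - Q)q_i - 131q_i.
First-order condition (treating rivals' output as given): 311 - 2q_i - Σ_{j≠i} q_j = 0.
With identical firms every q_j equals q_i, so Σ_{j≠i} q_j = 2q_i and 311 = 4q_i, giving q_i = 311/4.
Total output Q = 311/4 + 311/4 + 311/4 = 933/4.

233.25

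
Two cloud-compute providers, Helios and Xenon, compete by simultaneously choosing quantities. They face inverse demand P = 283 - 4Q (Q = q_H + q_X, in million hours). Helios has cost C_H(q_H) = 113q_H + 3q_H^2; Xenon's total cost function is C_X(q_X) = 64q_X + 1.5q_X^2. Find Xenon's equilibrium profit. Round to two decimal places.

Helios's profit: π_H = (283 - 4Q)q_H - (113q_H + 3q_H²). Setting ∂π_H/∂q_H = 0: 170 - 14q_H - 4(q_X) = 0.
Xenon's profit: π_X = (283 - 4Q)q_X - (64q_X + (3/2)q_X²). Setting ∂π_X/∂q_X = 0: 219 - 11q_X - 4(q_H) = 0.
Best responses: q_H = (170 - 4q_X)/14, q_X = (219 - 4q_H)/11.
Substituting one into the other gives q_H = 497/69 and q_X = 1193/69.
Price P = 283 - 4·(1690/69) = 185.0290.
Xenon's profit: 185.0290·(1193/69) - 64·(1193/69) - (3/2)(1193/69)² = 1644.1650.

1644.16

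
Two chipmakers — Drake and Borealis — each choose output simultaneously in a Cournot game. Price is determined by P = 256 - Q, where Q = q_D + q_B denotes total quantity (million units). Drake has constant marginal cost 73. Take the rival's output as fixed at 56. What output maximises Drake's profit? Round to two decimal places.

63.50

With the rival's output fixed at 56, Drake's profit is π_D = (256 - 56 - q_D)q_D - (73q_D) = (200 - q_D)q_D - (73q_D).
∂π_D/∂q_D = 127 - 2q_D = 0, so q_D = 127/2.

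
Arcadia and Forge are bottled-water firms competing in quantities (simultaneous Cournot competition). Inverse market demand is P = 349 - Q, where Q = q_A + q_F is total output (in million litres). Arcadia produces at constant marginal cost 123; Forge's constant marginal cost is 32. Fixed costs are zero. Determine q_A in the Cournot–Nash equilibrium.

45

Arcadia's profit: π_A = (349 - Q)q_A - (123q_A). Setting ∂π_A/∂q_A = 0: 226 - 2q_A - (q_F) = 0.
Forge's profit: π_F = (349 - Q)q_F - (32q_F). Setting ∂π_F/∂q_F = 0: 317 - 2q_F - (q_A) = 0.
Best responses: q_A = (226 - q_F)/2, q_F = (317 - q_A)/2.
Substituting one into the other gives q_A = 45 and q_F = 136.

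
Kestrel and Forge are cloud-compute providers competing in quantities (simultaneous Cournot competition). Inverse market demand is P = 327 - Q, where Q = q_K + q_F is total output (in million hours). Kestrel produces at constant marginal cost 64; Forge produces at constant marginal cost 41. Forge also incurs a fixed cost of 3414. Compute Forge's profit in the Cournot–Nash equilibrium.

7195

Kestrel's profit: π_K = (327 - Q)q_K - (64q_K). Setting ∂π_K/∂q_K = 0: 263 - 2q_K - (q_F) = 0.
Forge's profit: π_F = (327 - Q)q_F - (41q_F). Setting ∂π_F/∂q_F = 0: 286 - 2q_F - (q_K) = 0.
So q_K = (263 - q_F)/2 and q_F = (286 - q_K)/2.
Solving the pair: q_K = 80, q_F = 103.
Price P = 327 - 183 = 144.
Forge's profit: (144 - 41)·103 - 3414 = 7195.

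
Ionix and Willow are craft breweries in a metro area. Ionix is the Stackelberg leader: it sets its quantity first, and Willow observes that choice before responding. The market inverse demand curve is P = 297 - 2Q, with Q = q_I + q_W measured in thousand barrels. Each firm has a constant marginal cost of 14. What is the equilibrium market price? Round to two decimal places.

84.75

Solve by backward induction. Given q_I, the follower Willow maximises π_W = (297 - 2q_I - 2q_W)q_W - 14q_W.
Setting the follower's marginal profit to zero, 283 - 2q_I - 4q_W = 0, i.e. q_W = (283 - 2q_I)/4.
The leader anticipates this reaction. Substituting into P = 297 - 2Q gives P = 311/2 - q_I, so π_I = (311/2 - q_I)q_I - 14q_I.
Leader FOC: 283/2 - 2q_I = 0, so q_I = 283/4.
Then q_W = (283 - 2·(283/4))/4 = 283/8.
Total output Q = 849/8, so price P = 297 - 2·(849/8) = 339/4.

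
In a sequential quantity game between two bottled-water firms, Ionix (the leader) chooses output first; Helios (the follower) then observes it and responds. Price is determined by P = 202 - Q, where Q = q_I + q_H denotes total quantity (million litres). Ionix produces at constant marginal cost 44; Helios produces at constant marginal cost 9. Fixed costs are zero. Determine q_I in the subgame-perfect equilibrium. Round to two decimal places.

61.50

The follower Helios best-responds to any q_I: π_H = (202 - Q)q_H - 9q_H.
Follower FOC: 193 - q_I - 2q_H = 0, so q_H(q_I) = (193 - q_I)/2.
The leader anticipates this reaction. Substituting into P = 202 - Q gives P = 211/2 - (1/2)q_I, so π_I = (211/2 - (1/2)q_I)q_I - 44q_I.
The leader's first-order condition 123/2 - q_I = 0 yields q_I = 123/2.
Then q_H = (193 - 123/2)/2 = 263/4.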